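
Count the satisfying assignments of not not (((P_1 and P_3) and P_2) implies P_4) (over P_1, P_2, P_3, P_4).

P_1  P_2  P_3  P_4  |  (P_1 and P_3)  ((P_1 and P_3) and P_2)  φ
 T    T    T    T   |        T                   T             T
 T    T    T    F   |        T                   T             F
 T    T    F    T   |        F                   F             T
 T    T    F    F   |        F                   F             T
 T    F    T    T   |        T                   F             T
 T    F    T    F   |        T                   F             T
 T    F    F    T   |        F                   F             T
 T    F    F    F   |        F                   F             T
 F    T    T    T   |        F                   F             T
 F    T    T    F   |        F                   F             T
 F    T    F    T   |        F                   F             T
 F    T    F    F   |        F                   F             T
 F    F    T    T   |        F                   F             T
 F    F    T    F   |        F                   F             T
 F    F    F    T   |        F                   F             T
 F    F    F    F   |        F                   F             T
The formula is true on 15 of the 16 rows.

15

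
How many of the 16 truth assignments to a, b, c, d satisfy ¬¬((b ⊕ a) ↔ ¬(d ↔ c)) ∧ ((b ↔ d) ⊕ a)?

4

a  b  c  d  |  (b ⊕ a)  (d ↔ c)  ¬(d ↔ c)  ((b ⊕ a) ↔ ¬(d ↔ c))  ¬((b ⊕ a) ↔ ¬(d ↔ c))  ¬¬((b ⊕ a) ↔ ¬(d ↔ c))  (b ↔ d)  ((b ↔ d) ⊕ a)  φ
T  T  T  T  |     F        T        F               T                      F                      T                T           F        F
T  T  T  F  |     F        F        T               F                      T                      F                F           T        F
T  T  F  T  |     F        F        T               F                      T                      F                T           F        F
T  T  F  F  |     F        T        F               T                      F                      T                F           T        T
T  F  T  T  |     T        T        F               F                      T                      F                F           T        F
T  F  T  F  |     T        F        T               T                      F                      T                T           F        F
T  F  F  T  |     T        F        T               T                      F                      T                F           T        T
T  F  F  F  |     T        T        F               F                      T                      F                T           F        F
F  T  T  T  |     T        T        F               F                      T                      F                T           T        F
F  T  T  F  |     T        F        T               T                      F                      T                F           F        F
F  T  F  T  |     T        F        T               T                      F                      T                T           T        T
F  T  F  F  |     T        T        F               F                      T                      F                F           F        F
F  F  T  T  |     F        T        F               T                      F                      T                F           F        F
F  F  T  F  |     F        F        T               F                      T                      F                T           T        F
F  F  F  T  |     F        F        T               F                      T                      F                F           F        F
F  F  F  F  |     F        T        F               T                      F                      T                T           T        T
The formula is true on 4 of the 16 rows.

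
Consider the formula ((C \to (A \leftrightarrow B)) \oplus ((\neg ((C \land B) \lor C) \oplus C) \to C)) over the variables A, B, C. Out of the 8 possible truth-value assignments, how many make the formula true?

6

  A   |   B   |   C   | (A \leftrightarrow B) | (C \land B) | ((C \land B) \lor C) | \neg ((C \land B) \lor C) |   φ  
----- | ----- | ----- | --------------------- | ----------- | -------------------- | ------------------------- | -----
 True |  True |  True |          True         |     True    |         True         |           False           | False
 True |  True | False |          True         |    False    |        False         |            True           |  True
 True | False |  True |         False         |    False    |         True         |           False           |  True
 True | False | False |         False         |    False    |        False         |            True           |  True
False |  True |  True |         False         |     True    |         True         |           False           |  True
False |  True | False |         False         |    False    |        False         |            True           |  True
False | False |  True |          True         |    False    |         True         |           False           | False
False | False | False |          True         |    False    |        False         |            True           |  True
The formula is true on 6 of the 8 rows.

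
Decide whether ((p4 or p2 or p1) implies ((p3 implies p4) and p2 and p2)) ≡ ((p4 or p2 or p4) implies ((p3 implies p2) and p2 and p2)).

not equivalent

p1  p2  p3  p4  |  φ  ψ
1   1   1   1   |  1  1
1   1   1   0   |  0  1
1   1   0   1   |  1  1
1   1   0   0   |  1  1
1   0   1   1   |  0  0
1   0   1   0   |  0  1
1   0   0   1   |  0  0
1   0   0   0   |  0  1
0   1   1   1   |  1  1
0   1   1   0   |  0  1
0   1   0   1   |  1  1
0   1   0   0   |  1  1
0   0   1   1   |  0  0
0   0   1   0   |  1  1
0   0   0   1   |  0  0
0   0   0   0   |  1  1
The columns differ at p1=1, p2=1, p3=1, p4=0 (φ=0, ψ=1), so they are not equivalent.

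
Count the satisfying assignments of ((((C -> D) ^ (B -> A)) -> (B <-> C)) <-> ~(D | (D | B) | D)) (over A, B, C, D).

A  B  C  D     (C -> D)  (B -> A)  ((C -> D) ^ (B -> A))  (B <-> C)  (D | B)  (D | (D | B) | D)  ~(D | (D | B) | D)  φ
1  1  1  1        1         1                0                1         1             1                  0           0
1  1  1  0        0         1                1                1         1             1                  0           0
1  1  0  1        1         1                0                0         1             1                  0           0
1  1  0  0        1         1                0                0         1             1                  0           0
1  0  1  1        1         1                0                0         1             1                  0           0
1  0  1  0        0         1                1                0         0             0                  1           0
1  0  0  1        1         1                0                1         1             1                  0           0
1  0  0  0        1         1                0                1         0             0                  1           1
0  1  1  1        1         0                1                1         1             1                  0           0
0  1  1  0        0         0                0                1         1             1                  0           0
0  1  0  1        1         0                1                0         1             1                  0           1
0  1  0  0        1         0                1                0         1             1                  0           1
0  0  1  1        1         1                0                0         1             1                  0           0
0  0  1  0        0         1                1                0         0             0                  1           0
0  0  0  1        1         1                0                1         1             1                  0           0
0  0  0  0        1         1                0                1         0             0                  1           1
The formula is true on 4 of the 16 rows.

4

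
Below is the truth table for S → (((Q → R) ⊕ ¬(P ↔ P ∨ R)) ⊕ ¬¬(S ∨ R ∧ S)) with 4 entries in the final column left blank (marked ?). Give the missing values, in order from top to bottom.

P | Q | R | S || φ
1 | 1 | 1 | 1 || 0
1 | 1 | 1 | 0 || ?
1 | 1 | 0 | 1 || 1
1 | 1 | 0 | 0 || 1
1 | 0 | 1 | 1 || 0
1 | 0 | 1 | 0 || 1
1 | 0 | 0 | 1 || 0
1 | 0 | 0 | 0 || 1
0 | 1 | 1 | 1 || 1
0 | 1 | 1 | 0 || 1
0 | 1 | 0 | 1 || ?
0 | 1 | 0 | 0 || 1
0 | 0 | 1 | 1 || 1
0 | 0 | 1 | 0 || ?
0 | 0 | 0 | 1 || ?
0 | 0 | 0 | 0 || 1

1, 1, 1, 0

Row P=1, Q=1, R=1, S=0: (((Q → R) ⊕ ¬(P ↔ P ∨ R)) ⊕ ¬¬(S ∨ R ∧ S)) = 1, so the formula = 1.
Row P=0, Q=1, R=0, S=1: (((Q → R) ⊕ ¬(P ↔ P ∨ R)) ⊕ ¬¬(S ∨ R ∧ S)) = 1, so the formula = 1.
Row P=0, Q=0, R=1, S=0: (((Q → R) ⊕ ¬(P ↔ P ∨ R)) ⊕ ¬¬(S ∨ R ∧ S)) = 0, so the formula = 1.
Row P=0, Q=0, R=0, S=1: (((Q → R) ⊕ ¬(P ↔ P ∨ R)) ⊕ ¬¬(S ∨ R ∧ S)) = 0, so the formula = 0.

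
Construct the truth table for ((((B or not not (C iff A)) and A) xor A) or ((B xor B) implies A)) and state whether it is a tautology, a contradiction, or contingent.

A  B  C  |  (C iff A)  not (C iff A)  not not (C iff A)  (B or not not (C iff A))  (B xor B)  ((B xor B) implies A)  φ
T  T  T  |      T            F                T                     T                  F                T            T
T  T  F  |      F            T                F                     T                  F                T            T
T  F  T  |      T            F                T                     T                  F                T            T
T  F  F  |      F            T                F                     F                  F                T            T
F  T  T  |      F            T                F                     T                  F                T            T
F  T  F  |      T            F                T                     T                  F                T            T
F  F  T  |      F            T                F                     F                  F                T            T
F  F  F  |      T            F                T                     T                  F                T            T
Every row is T, so the formula is a tautology.

tautology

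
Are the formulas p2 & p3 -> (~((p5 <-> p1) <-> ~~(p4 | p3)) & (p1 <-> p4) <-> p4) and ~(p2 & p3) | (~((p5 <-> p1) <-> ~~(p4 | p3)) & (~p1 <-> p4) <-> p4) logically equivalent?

not equivalent

p1 | p2 | p3 | p4 | p5 || φ | ψ
F  | F  | F  | F  | F  || T | T
F  | F  | F  | F  | T  || T | T
F  | F  | F  | T  | F  || T | T
F  | F  | F  | T  | T  || T | T
F  | F  | T  | F  | F  || T | T
F  | F  | T  | F  | T  || T | T
F  | F  | T  | T  | F  || T | T
F  | F  | T  | T  | T  || T | T
F  | T  | F  | F  | F  || T | T
F  | T  | F  | F  | T  || T | T
F  | T  | F  | T  | F  || T | T
F  | T  | F  | T  | T  || T | T
F  | T  | T  | F  | F  || T | T
F  | T  | T  | F  | T  || F | T
F  | T  | T  | T  | F  || F | F
F  | T  | T  | T  | T  || F | T
T  | F  | F  | F  | F  || T | T
T  | F  | F  | F  | T  || T | T
T  | F  | F  | T  | F  || T | T
T  | F  | F  | T  | T  || T | T
T  | F  | T  | F  | F  || T | T
T  | F  | T  | F  | T  || T | T
T  | F  | T  | T  | F  || T | T
T  | F  | T  | T  | T  || T | T
T  | T  | F  | F  | F  || T | T
T  | T  | F  | F  | T  || T | T
T  | T  | F  | T  | F  || T | T
T  | T  | F  | T  | T  || T | T
T  | T  | T  | F  | F  || T | F
T  | T  | T  | F  | T  || T | T
T  | T  | T  | T  | F  || T | F
T  | T  | T  | T  | T  || F | F
The columns differ at p1=F, p2=T, p3=T, p4=F, p5=T (φ=F, ψ=T), so they are not equivalent.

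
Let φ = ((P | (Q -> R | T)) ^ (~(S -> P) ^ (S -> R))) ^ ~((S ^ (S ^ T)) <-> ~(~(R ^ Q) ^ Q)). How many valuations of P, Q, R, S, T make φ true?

P | Q | R | S | T | φ
- | - | - | - | - | -
1 | 1 | 1 | 1 | 1 | 0
1 | 1 | 1 | 1 | 0 | 1
1 | 1 | 1 | 0 | 1 | 0
1 | 1 | 1 | 0 | 0 | 1
1 | 1 | 0 | 1 | 1 | 0
1 | 1 | 0 | 1 | 0 | 1
1 | 1 | 0 | 0 | 1 | 1
1 | 1 | 0 | 0 | 0 | 0
1 | 0 | 1 | 1 | 1 | 0
1 | 0 | 1 | 1 | 0 | 1
1 | 0 | 1 | 0 | 1 | 0
1 | 0 | 1 | 0 | 0 | 1
1 | 0 | 0 | 1 | 1 | 0
1 | 0 | 0 | 1 | 0 | 1
1 | 0 | 0 | 0 | 1 | 1
1 | 0 | 0 | 0 | 0 | 0
0 | 1 | 1 | 1 | 1 | 1
0 | 1 | 1 | 1 | 0 | 0
0 | 1 | 1 | 0 | 1 | 0
0 | 1 | 1 | 0 | 0 | 1
0 | 1 | 0 | 1 | 1 | 1
0 | 1 | 0 | 1 | 0 | 1
0 | 1 | 0 | 0 | 1 | 1
0 | 1 | 0 | 0 | 0 | 1
0 | 0 | 1 | 1 | 1 | 1
0 | 0 | 1 | 1 | 0 | 0
0 | 0 | 1 | 0 | 1 | 0
0 | 0 | 1 | 0 | 0 | 1
0 | 0 | 0 | 1 | 1 | 1
0 | 0 | 0 | 1 | 0 | 0
0 | 0 | 0 | 0 | 1 | 1
0 | 0 | 0 | 0 | 0 | 0
The formula is true on 18 of the 32 rows.

18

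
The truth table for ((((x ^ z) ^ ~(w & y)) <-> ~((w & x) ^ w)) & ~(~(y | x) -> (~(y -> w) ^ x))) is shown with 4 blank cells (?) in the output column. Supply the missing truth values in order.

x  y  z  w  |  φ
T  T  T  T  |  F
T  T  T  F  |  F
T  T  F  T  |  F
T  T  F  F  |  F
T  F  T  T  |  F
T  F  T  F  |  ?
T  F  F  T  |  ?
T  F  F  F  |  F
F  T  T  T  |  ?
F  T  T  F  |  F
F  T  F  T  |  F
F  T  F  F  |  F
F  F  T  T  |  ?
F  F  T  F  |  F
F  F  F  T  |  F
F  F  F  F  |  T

F, F, F, T

Row x=T, y=F, z=T, w=F: (((x ^ z) ^ ~(w & y)) <-> ~((w & x) ^ w)) = T, ~(~(y | x) -> (~(y -> w) ^ x)) = F, so the formula = F.
Row x=T, y=F, z=F, w=T: (((x ^ z) ^ ~(w & y)) <-> ~((w & x) ^ w)) = F, ~(~(y | x) -> (~(y -> w) ^ x)) = F, so the formula = F.
Row x=F, y=T, z=T, w=T: (((x ^ z) ^ ~(w & y)) <-> ~((w & x) ^ w)) = F, ~(~(y | x) -> (~(y -> w) ^ x)) = F, so the formula = F.
Row x=F, y=F, z=T, w=T: (((x ^ z) ^ ~(w & y)) <-> ~((w & x) ^ w)) = T, ~(~(y | x) -> (~(y -> w) ^ x)) = T, so the formula = T.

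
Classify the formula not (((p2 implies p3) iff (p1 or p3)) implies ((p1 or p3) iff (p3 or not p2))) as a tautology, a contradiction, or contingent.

contradiction

p1 | p2 | p3 || φ
0  | 0  | 0  || 0
0  | 0  | 1  || 0
0  | 1  | 0  || 0
0  | 1  | 1  || 0
1  | 0  | 0  || 0
1  | 0  | 1  || 0
1  | 1  | 0  || 0
1  | 1  | 1  || 0
Every row is 0, so the formula is a contradiction.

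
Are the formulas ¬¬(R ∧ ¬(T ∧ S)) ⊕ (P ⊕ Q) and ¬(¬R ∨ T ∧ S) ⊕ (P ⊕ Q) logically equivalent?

P | Q | R | S | T || φ | ψ
T | T | T | T | T || F | F
T | T | T | T | F || T | T
T | T | T | F | T || T | T
T | T | T | F | F || T | T
T | T | F | T | T || F | F
T | T | F | T | F || F | F
T | T | F | F | T || F | F
T | T | F | F | F || F | F
T | F | T | T | T || T | T
T | F | T | T | F || F | F
T | F | T | F | T || F | F
T | F | T | F | F || F | F
T | F | F | T | T || T | T
T | F | F | T | F || T | T
T | F | F | F | T || T | T
T | F | F | F | F || T | T
F | T | T | T | T || T | T
F | T | T | T | F || F | F
F | T | T | F | T || F | F
F | T | T | F | F || F | F
F | T | F | T | T || T | T
F | T | F | T | F || T | T
F | T | F | F | T || T | T
F | T | F | F | F || T | T
F | F | T | T | T || F | F
F | F | T | T | F || T | T
F | F | T | F | T || T | T
F | F | T | F | F || T | T
F | F | F | T | T || F | F
F | F | F | T | F || F | F
F | F | F | F | T || F | F
F | F | F | F | F || F | F
The columns for φ and ψ agree on every row, so they are logically equivalent.

equivalent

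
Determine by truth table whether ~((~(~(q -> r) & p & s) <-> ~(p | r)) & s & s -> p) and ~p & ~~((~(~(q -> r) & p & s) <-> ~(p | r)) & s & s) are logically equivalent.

equivalent

p | q | r | s || φ | ψ
T | T | T | T || F | F
T | T | T | F || F | F
T | T | F | T || F | F
T | T | F | F || F | F
T | F | T | T || F | F
T | F | T | F || F | F
T | F | F | T || F | F
T | F | F | F || F | F
F | T | T | T || F | F
F | T | T | F || F | F
F | T | F | T || T | T
F | T | F | F || F | F
F | F | T | T || F | F
F | F | T | F || F | F
F | F | F | T || T | T
F | F | F | F || F | F
The columns for φ and ψ agree on every row, so they are logically equivalent.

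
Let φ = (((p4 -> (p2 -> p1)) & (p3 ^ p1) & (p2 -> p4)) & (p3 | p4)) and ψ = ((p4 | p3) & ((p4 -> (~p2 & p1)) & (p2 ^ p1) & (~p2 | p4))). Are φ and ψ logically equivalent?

not equivalent

p1 | p2 | p3 | p4 | φ | ψ
-- | -- | -- | -- | - | -
T  | T  | T  | T  | F | F
T  | T  | T  | F  | F | F
T  | T  | F  | T  | T | F
T  | T  | F  | F  | F | F
T  | F  | T  | T  | F | T
T  | F  | T  | F  | F | T
T  | F  | F  | T  | T | T
T  | F  | F  | F  | F | F
F  | T  | T  | T  | F | F
F  | T  | T  | F  | F | F
F  | T  | F  | T  | F | F
F  | T  | F  | F  | F | F
F  | F  | T  | T  | T | F
F  | F  | T  | F  | T | F
F  | F  | F  | T  | F | F
F  | F  | F  | F  | F | F
The columns differ at p1=T, p2=T, p3=F, p4=T (φ=T, ψ=F), so they are not equivalent.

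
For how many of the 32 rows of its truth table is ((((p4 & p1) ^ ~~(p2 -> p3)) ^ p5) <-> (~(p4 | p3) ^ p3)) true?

16

p1  p2  p3  p4  p5  |  φ
0   0   0   0   0   |  1
0   0   0   0   1   |  0
0   0   0   1   0   |  0
0   0   0   1   1   |  1
0   0   1   0   0   |  1
0   0   1   0   1   |  0
0   0   1   1   0   |  1
0   0   1   1   1   |  0
0   1   0   0   0   |  0
0   1   0   0   1   |  1
0   1   0   1   0   |  1
0   1   0   1   1   |  0
0   1   1   0   0   |  1
0   1   1   0   1   |  0
0   1   1   1   0   |  1
0   1   1   1   1   |  0
1   0   0   0   0   |  1
1   0   0   0   1   |  0
1   0   0   1   0   |  1
1   0   0   1   1   |  0
1   0   1   0   0   |  1
1   0   1   0   1   |  0
1   0   1   1   0   |  0
1   0   1   1   1   |  1
1   1   0   0   0   |  0
1   1   0   0   1   |  1
1   1   0   1   0   |  0
1   1   0   1   1   |  1
1   1   1   0   0   |  1
1   1   1   0   1   |  0
1   1   1   1   0   |  0
1   1   1   1   1   |  1
The formula is true on 16 of the 32 rows.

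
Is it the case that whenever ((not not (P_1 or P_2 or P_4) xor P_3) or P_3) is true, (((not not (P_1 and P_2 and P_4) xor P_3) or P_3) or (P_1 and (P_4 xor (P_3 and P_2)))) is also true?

P_1  P_2  P_3  P_4  |  φ  ψ
 1    1    1    1   |  1  1
 1    1    1    0   |  1  1
 1    1    0    1   |  1  1
 1    1    0    0   |  1  0
 1    0    1    1   |  1  1
 1    0    1    0   |  1  1
 1    0    0    1   |  1  1
 1    0    0    0   |  1  0
 0    1    1    1   |  1  1
 0    1    1    0   |  1  1
 0    1    0    1   |  1  0
 0    1    0    0   |  1  0
 0    0    1    1   |  1  1
 0    0    1    0   |  1  1
 0    0    0    1   |  1  0
 0    0    0    0   |  0  0
At P_1=1, P_2=1, P_3=0, P_4=0 we have φ true but ψ false, so φ does not entail ψ.

no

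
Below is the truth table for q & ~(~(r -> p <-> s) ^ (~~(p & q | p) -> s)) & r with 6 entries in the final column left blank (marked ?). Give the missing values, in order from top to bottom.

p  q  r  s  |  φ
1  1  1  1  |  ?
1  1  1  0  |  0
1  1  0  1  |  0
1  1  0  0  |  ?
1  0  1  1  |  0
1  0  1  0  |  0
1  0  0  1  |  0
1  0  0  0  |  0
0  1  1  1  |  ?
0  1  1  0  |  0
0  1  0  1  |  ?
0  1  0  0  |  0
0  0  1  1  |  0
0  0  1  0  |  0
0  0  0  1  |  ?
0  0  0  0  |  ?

0, 0, 1, 0, 0, 0

Row p=1, q=1, r=1, s=1: ~(~(r -> p <-> s) ^ (~~(p & q | p) -> s)) = 0, so the formula = 0.
Row p=1, q=1, r=0, s=0: ~(~(r -> p <-> s) ^ (~~(p & q | p) -> s)) = 0, so the formula = 0.
Row p=0, q=1, r=1, s=1: ~(~(r -> p <-> s) ^ (~~(p & q | p) -> s)) = 1, so the formula = 1.
Row p=0, q=1, r=0, s=1: ~(~(r -> p <-> s) ^ (~~(p & q | p) -> s)) = 0, so the formula = 0.
Row p=0, q=0, r=0, s=1: ~(~(r -> p <-> s) ^ (~~(p & q | p) -> s)) = 0, so the formula = 0.
Row p=0, q=0, r=0, s=0: ~(~(r -> p <-> s) ^ (~~(p & q | p) -> s)) = 1, so the formula = 0.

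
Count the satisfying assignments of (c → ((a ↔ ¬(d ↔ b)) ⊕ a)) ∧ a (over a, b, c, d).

6

a | b | c | d | (d ↔ b) | ¬(d ↔ b) | (a ↔ ¬(d ↔ b)) | ((a ↔ ¬(d ↔ b)) ⊕ a) | (c → ((a ↔ ¬(d ↔ b)) ⊕ a)) | ((c → ((a ↔ ¬(d ↔ b)) ⊕ a)) ∧ a)
- | - | - | - | ------- | -------- | -------------- | -------------------- | -------------------------- | --------------------------------
0 | 0 | 0 | 0 |    1    |    0     |       1        |          1           |             1              |                0                
0 | 0 | 0 | 1 |    0    |    1     |       0        |          0           |             1              |                0                
0 | 0 | 1 | 0 |    1    |    0     |       1        |          1           |             1              |                0                
0 | 0 | 1 | 1 |    0    |    1     |       0        |          0           |             0              |                0                
0 | 1 | 0 | 0 |    0    |    1     |       0        |          0           |             1              |                0                
0 | 1 | 0 | 1 |    1    |    0     |       1        |          1           |             1              |                0                
0 | 1 | 1 | 0 |    0    |    1     |       0        |          0           |             0              |                0                
0 | 1 | 1 | 1 |    1    |    0     |       1        |          1           |             1              |                0                
1 | 0 | 0 | 0 |    1    |    0     |       0        |          1           |             1              |                1                
1 | 0 | 0 | 1 |    0    |    1     |       1        |          0           |             1              |                1                
1 | 0 | 1 | 0 |    1    |    0     |       0        |          1           |             1              |                1                
1 | 0 | 1 | 1 |    0    |    1     |       1        |          0           |             0              |                0                
1 | 1 | 0 | 0 |    0    |    1     |       1        |          0           |             1              |                1                
1 | 1 | 0 | 1 |    1    |    0     |       0        |          1           |             1              |                1                
1 | 1 | 1 | 0 |    0    |    1     |       1        |          0           |             0              |                0                
1 | 1 | 1 | 1 |    1    |    0     |       0        |          1           |             1              |                1                
The formula is true on 6 of the 16 rows.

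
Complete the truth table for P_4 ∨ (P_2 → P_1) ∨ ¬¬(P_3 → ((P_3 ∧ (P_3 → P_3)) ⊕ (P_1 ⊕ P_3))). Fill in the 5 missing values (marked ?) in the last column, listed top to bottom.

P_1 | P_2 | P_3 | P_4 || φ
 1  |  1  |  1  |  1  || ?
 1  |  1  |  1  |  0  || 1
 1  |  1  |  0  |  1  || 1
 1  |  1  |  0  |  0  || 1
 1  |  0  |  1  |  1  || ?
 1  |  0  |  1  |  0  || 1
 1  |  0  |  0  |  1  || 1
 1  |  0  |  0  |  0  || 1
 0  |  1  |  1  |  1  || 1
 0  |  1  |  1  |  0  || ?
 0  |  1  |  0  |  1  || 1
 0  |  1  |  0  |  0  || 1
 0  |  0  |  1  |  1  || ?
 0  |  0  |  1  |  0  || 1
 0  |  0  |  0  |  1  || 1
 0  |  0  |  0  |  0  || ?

Row P_1=1, P_2=1, P_3=1, P_4=1: (P_4 ∨ (P_2 → P_1)) = 1, ¬¬(P_3 → ((P_3 ∧ (P_3 → P_3)) ⊕ (P_1 ⊕ P_3))) = 1, so the formula = 1.
Row P_1=1, P_2=0, P_3=1, P_4=1: (P_4 ∨ (P_2 → P_1)) = 1, ¬¬(P_3 → ((P_3 ∧ (P_3 → P_3)) ⊕ (P_1 ⊕ P_3))) = 1, so the formula = 1.
Row P_1=0, P_2=1, P_3=1, P_4=0: (P_4 ∨ (P_2 → P_1)) = 0, ¬¬(P_3 → ((P_3 ∧ (P_3 → P_3)) ⊕ (P_1 ⊕ P_3))) = 0, so the formula = 0.
Row P_1=0, P_2=0, P_3=1, P_4=1: (P_4 ∨ (P_2 → P_1)) = 1, ¬¬(P_3 → ((P_3 ∧ (P_3 → P_3)) ⊕ (P_1 ⊕ P_3))) = 0, so the formula = 1.
Row P_1=0, P_2=0, P_3=0, P_4=0: (P_4 ∨ (P_2 → P_1)) = 1, ¬¬(P_3 → ((P_3 ∧ (P_3 → P_3)) ⊕ (P_1 ⊕ P_3))) = 1, so the formula = 1.

1, 1, 0, 1, 1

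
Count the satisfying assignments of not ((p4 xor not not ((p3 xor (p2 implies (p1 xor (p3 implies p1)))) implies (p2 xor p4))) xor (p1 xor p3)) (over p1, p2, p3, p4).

7

p1 | p2 | p3 | p4 | (p3 implies p1) | (p1 xor (p3 implies p1)) | (p2 xor p4) | (p1 xor p3) | φ
-- | -- | -- | -- | --------------- | ------------------------ | ----------- | ----------- | -
F  | F  | F  | F  |        T        |            T             |      F      |      F      | T
F  | F  | F  | T  |        T        |            T             |      T      |      F      | T
F  | F  | T  | F  |        F        |            F             |      F      |      T      | T
F  | F  | T  | T  |        F        |            F             |      T      |      T      | F
F  | T  | F  | F  |        T        |            T             |      T      |      F      | F
F  | T  | F  | T  |        T        |            T             |      F      |      F      | F
F  | T  | T  | F  |        F        |            F             |      T      |      T      | T
F  | T  | T  | T  |        F        |            F             |      F      |      T      | T
T  | F  | F  | F  |        T        |            F             |      F      |      T      | F
T  | F  | F  | T  |        T        |            F             |      T      |      T      | F
T  | F  | T  | F  |        T        |            F             |      F      |      F      | F
T  | F  | T  | T  |        T        |            F             |      T      |      F      | T
T  | T  | F  | F  |        T        |            F             |      T      |      T      | T
T  | T  | F  | T  |        T        |            F             |      F      |      T      | F
T  | T  | T  | F  |        T        |            F             |      T      |      F      | F
T  | T  | T  | T  |        T        |            F             |      F      |      F      | F
The formula is true on 7 of the 16 rows.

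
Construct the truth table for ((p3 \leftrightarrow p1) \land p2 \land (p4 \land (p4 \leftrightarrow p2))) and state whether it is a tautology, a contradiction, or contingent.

contingent

  p1  |   p2  |   p3  |   p4  || (p3 \leftrightarrow p1) | (p4 \leftrightarrow p2) |   φ  
False | False | False | False ||           True          |           True          | False
False | False | False |  True ||           True          |          False          | False
False | False |  True | False ||          False          |           True          | False
False | False |  True |  True ||          False          |          False          | False
False |  True | False | False ||           True          |          False          | False
False |  True | False |  True ||           True          |           True          |  True
False |  True |  True | False ||          False          |          False          | False
False |  True |  True |  True ||          False          |           True          | False
 True | False | False | False ||          False          |           True          | False
 True | False | False |  True ||          False          |          False          | False
 True | False |  True | False ||           True          |           True          | False
 True | False |  True |  True ||           True          |          False          | False
 True |  True | False | False ||          False          |          False          | False
 True |  True | False |  True ||          False          |           True          | False
 True |  True |  True | False ||           True          |          False          | False
 True |  True |  True |  True ||           True          |           True          |  True
2 of 16 rows are True, so the formula is contingent.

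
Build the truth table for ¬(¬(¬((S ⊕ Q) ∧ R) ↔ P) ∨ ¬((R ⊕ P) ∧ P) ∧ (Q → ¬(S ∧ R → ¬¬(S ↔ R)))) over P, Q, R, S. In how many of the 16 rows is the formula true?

P | Q | R | S | φ
- | - | - | - | -
T | T | T | T | T
T | T | T | F | F
T | T | F | T | T
T | T | F | F | T
T | F | T | T | F
T | F | T | F | F
T | F | F | T | T
T | F | F | F | T
F | T | T | T | F
F | T | T | F | T
F | T | F | T | F
F | T | F | F | F
F | F | T | T | F
F | F | T | F | F
F | F | F | T | F
F | F | F | F | F
The formula is true on 6 of the 16 rows.

6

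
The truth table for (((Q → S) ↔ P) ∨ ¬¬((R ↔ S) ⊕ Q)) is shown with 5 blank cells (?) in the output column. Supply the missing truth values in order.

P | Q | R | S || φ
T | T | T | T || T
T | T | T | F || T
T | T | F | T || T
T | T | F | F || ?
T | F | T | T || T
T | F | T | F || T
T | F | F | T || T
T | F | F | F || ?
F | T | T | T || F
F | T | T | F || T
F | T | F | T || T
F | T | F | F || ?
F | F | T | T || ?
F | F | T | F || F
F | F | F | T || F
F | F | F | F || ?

F, T, T, T, T

Row P=T, Q=T, R=F, S=F: ((Q → S) ↔ P) = F, ¬¬((R ↔ S) ⊕ Q) = F, so the formula = F.
Row P=T, Q=F, R=F, S=F: ((Q → S) ↔ P) = T, ¬¬((R ↔ S) ⊕ Q) = T, so the formula = T.
Row P=F, Q=T, R=F, S=F: ((Q → S) ↔ P) = T, ¬¬((R ↔ S) ⊕ Q) = F, so the formula = T.
Row P=F, Q=F, R=T, S=T: ((Q → S) ↔ P) = F, ¬¬((R ↔ S) ⊕ Q) = T, so the formula = T.
Row P=F, Q=F, R=F, S=F: ((Q → S) ↔ P) = F, ¬¬((R ↔ S) ⊕ Q) = T, so the formula = T.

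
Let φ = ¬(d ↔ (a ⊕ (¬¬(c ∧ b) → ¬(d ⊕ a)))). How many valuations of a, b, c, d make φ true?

10

a  b  c  d  |  φ
F  F  F  F  |  T
F  F  F  T  |  F
F  F  T  F  |  T
F  F  T  T  |  F
F  T  F  F  |  T
F  T  F  T  |  F
F  T  T  F  |  T
F  T  T  T  |  T
T  F  F  F  |  F
T  F  F  T  |  T
T  F  T  F  |  F
T  F  T  T  |  T
T  T  F  F  |  F
T  T  F  T  |  T
T  T  T  F  |  T
T  T  T  T  |  T
The formula is true on 10 of the 16 rows.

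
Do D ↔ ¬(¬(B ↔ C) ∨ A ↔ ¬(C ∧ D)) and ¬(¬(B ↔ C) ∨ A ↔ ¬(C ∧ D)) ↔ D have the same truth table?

  A   |   B   |   C   |   D   |   φ   |   ψ  
----- | ----- | ----- | ----- | ----- | -----
 True |  True |  True |  True |  True |  True
 True |  True |  True | False |  True |  True
 True |  True | False |  True | False | False
 True |  True | False | False |  True |  True
 True | False |  True |  True |  True |  True
 True | False |  True | False |  True |  True
 True | False | False |  True | False | False
 True | False | False | False |  True |  True
False |  True |  True |  True | False | False
False |  True |  True | False | False | False
False |  True | False |  True | False | False
False |  True | False | False |  True |  True
False | False |  True |  True |  True |  True
False | False |  True | False |  True |  True
False | False | False |  True |  True |  True
False | False | False | False | False | False
The columns for φ and ψ agree on every row, so they are logically equivalent.

equivalent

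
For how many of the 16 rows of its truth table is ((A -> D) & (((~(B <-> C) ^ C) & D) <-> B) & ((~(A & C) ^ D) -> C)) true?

A  B  C  D  |  (A -> D)  (B <-> C)  ~(B <-> C)  (~(B <-> C) ^ C)  ((~(B <-> C) ^ C) & D)  (A & C)  ~(A & C)  (~(A & C) ^ D)  ((~(A & C) ^ D) -> C)  φ
1  1  1  1  |     1          1          0              1                    1                1        0            1                   1            1
1  1  1  0  |     0          1          0              1                    0                1        0            0                   1            0
1  1  0  1  |     1          0          1              1                    1                0        1            0                   1            1
1  1  0  0  |     0          0          1              1                    0                0        1            1                   0            0
1  0  1  1  |     1          0          1              0                    0                1        0            1                   1            1
1  0  1  0  |     0          0          1              0                    0                1        0            0                   1            0
1  0  0  1  |     1          1          0              0                    0                0        1            0                   1            1
1  0  0  0  |     0          1          0              0                    0                0        1            1                   0            0
0  1  1  1  |     1          1          0              1                    1                0        1            0                   1            1
0  1  1  0  |     1          1          0              1                    0                0        1            1                   1            0
0  1  0  1  |     1          0          1              1                    1                0        1            0                   1            1
0  1  0  0  |     1          0          1              1                    0                0        1            1                   0            0
0  0  1  1  |     1          0          1              0                    0                0        1            0                   1            1
0  0  1  0  |     1          0          1              0                    0                0        1            1                   1            1
0  0  0  1  |     1          1          0              0                    0                0        1            0                   1            1
0  0  0  0  |     1          1          0              0                    0                0        1            1                   0            0
The formula is true on 9 of the 16 rows.

9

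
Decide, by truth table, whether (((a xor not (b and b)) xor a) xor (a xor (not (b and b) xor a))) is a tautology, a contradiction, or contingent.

contradiction

a  b  |  (b and b)  not (b and b)  (a xor not (b and b))  (not (b and b) xor a)  φ
T  T  |      T            F                  T                      T            F
T  F  |      F            T                  F                      F            F
F  T  |      T            F                  F                      F            F
F  F  |      F            T                  T                      T            F
Every row is F, so the formula is a contradiction.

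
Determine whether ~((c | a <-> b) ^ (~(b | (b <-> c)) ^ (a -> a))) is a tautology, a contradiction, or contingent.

contingent

a | b | c || φ
T | T | T || T
T | T | F || T
T | F | T || T
T | F | F || F
F | T | T || T
F | T | F || F
F | F | T || T
F | F | F || T
6 of 8 rows are T, so the formula is contingent.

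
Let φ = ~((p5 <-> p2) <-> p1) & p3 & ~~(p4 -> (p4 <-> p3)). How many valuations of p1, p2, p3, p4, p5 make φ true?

p1 | p2 | p3 | p4 | p5 | φ
-- | -- | -- | -- | -- | -
T  | T  | T  | T  | T  | F
T  | T  | T  | T  | F  | T
T  | T  | T  | F  | T  | F
T  | T  | T  | F  | F  | T
T  | T  | F  | T  | T  | F
T  | T  | F  | T  | F  | F
T  | T  | F  | F  | T  | F
T  | T  | F  | F  | F  | F
T  | F  | T  | T  | T  | T
T  | F  | T  | T  | F  | F
T  | F  | T  | F  | T  | T
T  | F  | T  | F  | F  | F
T  | F  | F  | T  | T  | F
T  | F  | F  | T  | F  | F
T  | F  | F  | F  | T  | F
T  | F  | F  | F  | F  | F
F  | T  | T  | T  | T  | T
F  | T  | T  | T  | F  | F
F  | T  | T  | F  | T  | T
F  | T  | T  | F  | F  | F
F  | T  | F  | T  | T  | F
F  | T  | F  | T  | F  | F
F  | T  | F  | F  | T  | F
F  | T  | F  | F  | F  | F
F  | F  | T  | T  | T  | F
F  | F  | T  | T  | F  | T
F  | F  | T  | F  | T  | F
F  | F  | T  | F  | F  | T
F  | F  | F  | T  | T  | F
F  | F  | F  | T  | F  | F
F  | F  | F  | F  | T  | F
F  | F  | F  | F  | F  | F
The formula is true on 8 of the 32 rows.

8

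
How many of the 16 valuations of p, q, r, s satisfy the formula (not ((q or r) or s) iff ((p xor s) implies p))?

6

p | q | r | s || φ
T | T | T | T || F
T | T | T | F || F
T | T | F | T || F
T | T | F | F || F
T | F | T | T || F
T | F | T | F || F
T | F | F | T || F
T | F | F | F || T
F | T | T | T || T
F | T | T | F || F
F | T | F | T || T
F | T | F | F || F
F | F | T | T || T
F | F | T | F || F
F | F | F | T || T
F | F | F | F || T
The formula is true on 6 of the 16 rows.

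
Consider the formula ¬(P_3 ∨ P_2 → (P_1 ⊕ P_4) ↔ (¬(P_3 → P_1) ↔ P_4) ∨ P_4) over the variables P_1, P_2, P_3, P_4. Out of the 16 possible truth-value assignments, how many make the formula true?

4

P_1 | P_2 | P_3 | P_4 || (P_3 ∨ P_2) | (P_1 ⊕ P_4) | ((P_3 ∨ P_2) → (P_1 ⊕ P_4)) | (P_3 → P_1) | ¬(P_3 → P_1) | (¬(P_3 → P_1) ↔ P_4) | ((¬(P_3 → P_1) ↔ P_4) ∨ P_4) | φ
 0  |  0  |  0  |  0  ||      0      |      0      |              1              |      1      |      0       |          1           |              1               | 0
 0  |  0  |  0  |  1  ||      0      |      1      |              1              |      1      |      0       |          0           |              1               | 0
 0  |  0  |  1  |  0  ||      1      |      0      |              0              |      0      |      1       |          0           |              0               | 0
 0  |  0  |  1  |  1  ||      1      |      1      |              1              |      0      |      1       |          1           |              1               | 0
 0  |  1  |  0  |  0  ||      1      |      0      |              0              |      1      |      0       |          1           |              1               | 1
 0  |  1  |  0  |  1  ||      1      |      1      |              1              |      1      |      0       |          0           |              1               | 0
 0  |  1  |  1  |  0  ||      1      |      0      |              0              |      0      |      1       |          0           |              0               | 0
 0  |  1  |  1  |  1  ||      1      |      1      |              1              |      0      |      1       |          1           |              1               | 0
 1  |  0  |  0  |  0  ||      0      |      1      |              1              |      1      |      0       |          1           |              1               | 0
 1  |  0  |  0  |  1  ||      0      |      0      |              1              |      1      |      0       |          0           |              1               | 0
 1  |  0  |  1  |  0  ||      1      |      1      |              1              |      1      |      0       |          1           |              1               | 0
 1  |  0  |  1  |  1  ||      1      |      0      |              0              |      1      |      0       |          0           |              1               | 1
 1  |  1  |  0  |  0  ||      1      |      1      |              1              |      1      |      0       |          1           |              1               | 0
 1  |  1  |  0  |  1  ||      1      |      0      |              0              |      1      |      0       |          0           |              1               | 1
 1  |  1  |  1  |  0  ||      1      |      1      |              1              |      1      |      0       |          1           |              1               | 0
 1  |  1  |  1  |  1  ||      1      |      0      |              0              |      1      |      0       |          0           |              1               | 1
The formula is true on 4 of the 16 rows.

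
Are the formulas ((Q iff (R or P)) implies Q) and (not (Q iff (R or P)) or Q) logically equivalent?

P | Q | R || φ | ψ
F | F | F || F | F
F | F | T || T | T
F | T | F || T | T
F | T | T || T | T
T | F | F || T | T
T | F | T || T | T
T | T | F || T | T
T | T | T || T | T
The columns for φ and ψ agree on every row, so they are logically equivalent.

equivalent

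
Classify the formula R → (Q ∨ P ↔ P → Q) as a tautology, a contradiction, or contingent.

P | Q | R | (R → ((Q ∨ P) ↔ (P → Q)))
- | - | - | -------------------------
1 | 1 | 1 |             1            
1 | 1 | 0 |             1            
1 | 0 | 1 |             0            
1 | 0 | 0 |             1            
0 | 1 | 1 |             1            
0 | 1 | 0 |             1            
0 | 0 | 1 |             0            
0 | 0 | 0 |             1            
6 of 8 rows are 1, so the formula is contingent.

contingent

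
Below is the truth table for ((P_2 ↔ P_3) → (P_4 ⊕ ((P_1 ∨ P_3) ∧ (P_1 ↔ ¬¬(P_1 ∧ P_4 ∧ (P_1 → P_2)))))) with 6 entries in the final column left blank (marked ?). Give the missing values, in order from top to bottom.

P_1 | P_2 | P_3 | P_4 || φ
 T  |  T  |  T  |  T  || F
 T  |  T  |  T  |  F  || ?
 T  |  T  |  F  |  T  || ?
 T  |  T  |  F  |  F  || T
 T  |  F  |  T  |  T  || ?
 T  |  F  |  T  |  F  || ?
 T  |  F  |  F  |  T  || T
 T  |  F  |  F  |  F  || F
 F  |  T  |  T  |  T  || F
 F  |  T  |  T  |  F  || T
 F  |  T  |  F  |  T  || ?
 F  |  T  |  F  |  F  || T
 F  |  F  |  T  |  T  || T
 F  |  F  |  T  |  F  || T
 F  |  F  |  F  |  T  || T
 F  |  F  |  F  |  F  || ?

Row P_1=T, P_2=T, P_3=T, P_4=F: (P_2 ↔ P_3) = T, (P_4 ⊕ ((P_1 ∨ P_3) ∧ (P_1 ↔ ¬¬(P_1 ∧ P_4 ∧ (P_1 → P_2))))) = F, so the formula = F.
Row P_1=T, P_2=T, P_3=F, P_4=T: (P_2 ↔ P_3) = F, (P_4 ⊕ ((P_1 ∨ P_3) ∧ (P_1 ↔ ¬¬(P_1 ∧ P_4 ∧ (P_1 → P_2))))) = F, so the formula = T.
Row P_1=T, P_2=F, P_3=T, P_4=T: (P_2 ↔ P_3) = F, (P_4 ⊕ ((P_1 ∨ P_3) ∧ (P_1 ↔ ¬¬(P_1 ∧ P_4 ∧ (P_1 → P_2))))) = T, so the formula = T.
Row P_1=T, P_2=F, P_3=T, P_4=F: (P_2 ↔ P_3) = F, (P_4 ⊕ ((P_1 ∨ P_3) ∧ (P_1 ↔ ¬¬(P_1 ∧ P_4 ∧ (P_1 → P_2))))) = F, so the formula = T.
Row P_1=F, P_2=T, P_3=F, P_4=T: (P_2 ↔ P_3) = F, (P_4 ⊕ ((P_1 ∨ P_3) ∧ (P_1 ↔ ¬¬(P_1 ∧ P_4 ∧ (P_1 → P_2))))) = T, so the formula = T.
Row P_1=F, P_2=F, P_3=F, P_4=F: (P_2 ↔ P_3) = T, (P_4 ⊕ ((P_1 ∨ P_3) ∧ (P_1 ↔ ¬¬(P_1 ∧ P_4 ∧ (P_1 → P_2))))) = F, so the formula = F.

F, T, T, T, T, F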